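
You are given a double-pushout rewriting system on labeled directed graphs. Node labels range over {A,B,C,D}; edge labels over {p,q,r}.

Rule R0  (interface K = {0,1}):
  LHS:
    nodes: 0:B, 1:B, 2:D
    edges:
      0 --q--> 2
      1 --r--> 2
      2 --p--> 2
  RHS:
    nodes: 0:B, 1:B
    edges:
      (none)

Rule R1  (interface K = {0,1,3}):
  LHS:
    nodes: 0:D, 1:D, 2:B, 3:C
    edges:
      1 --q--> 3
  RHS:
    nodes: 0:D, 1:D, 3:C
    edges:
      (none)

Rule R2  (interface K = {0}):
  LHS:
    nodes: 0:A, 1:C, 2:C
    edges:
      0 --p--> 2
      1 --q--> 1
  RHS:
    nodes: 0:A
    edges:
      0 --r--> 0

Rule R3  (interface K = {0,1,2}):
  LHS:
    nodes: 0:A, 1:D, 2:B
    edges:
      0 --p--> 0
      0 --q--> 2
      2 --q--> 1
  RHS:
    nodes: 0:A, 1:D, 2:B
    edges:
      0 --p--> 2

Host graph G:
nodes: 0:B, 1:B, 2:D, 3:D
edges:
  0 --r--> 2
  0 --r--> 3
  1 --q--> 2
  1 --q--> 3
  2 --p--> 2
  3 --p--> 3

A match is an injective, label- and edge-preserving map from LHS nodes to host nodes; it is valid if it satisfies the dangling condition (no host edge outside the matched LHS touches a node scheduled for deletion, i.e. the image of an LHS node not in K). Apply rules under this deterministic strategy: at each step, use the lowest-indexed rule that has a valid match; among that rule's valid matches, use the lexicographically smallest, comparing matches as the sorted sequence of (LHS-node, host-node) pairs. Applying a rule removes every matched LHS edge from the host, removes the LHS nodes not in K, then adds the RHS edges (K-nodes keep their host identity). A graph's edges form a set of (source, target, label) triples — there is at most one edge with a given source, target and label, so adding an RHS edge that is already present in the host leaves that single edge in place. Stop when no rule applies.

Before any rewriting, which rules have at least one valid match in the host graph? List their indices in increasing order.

Answer: [R0]

Steps:
R0: 2 valid matches — {0↦1, 1↦0, 2↦2}, {0↦1, 1↦0, 2↦3}
R1: no valid match — LHS pattern not found
R2: no valid match — LHS pattern not found
R3: no valid match — LHS pattern not found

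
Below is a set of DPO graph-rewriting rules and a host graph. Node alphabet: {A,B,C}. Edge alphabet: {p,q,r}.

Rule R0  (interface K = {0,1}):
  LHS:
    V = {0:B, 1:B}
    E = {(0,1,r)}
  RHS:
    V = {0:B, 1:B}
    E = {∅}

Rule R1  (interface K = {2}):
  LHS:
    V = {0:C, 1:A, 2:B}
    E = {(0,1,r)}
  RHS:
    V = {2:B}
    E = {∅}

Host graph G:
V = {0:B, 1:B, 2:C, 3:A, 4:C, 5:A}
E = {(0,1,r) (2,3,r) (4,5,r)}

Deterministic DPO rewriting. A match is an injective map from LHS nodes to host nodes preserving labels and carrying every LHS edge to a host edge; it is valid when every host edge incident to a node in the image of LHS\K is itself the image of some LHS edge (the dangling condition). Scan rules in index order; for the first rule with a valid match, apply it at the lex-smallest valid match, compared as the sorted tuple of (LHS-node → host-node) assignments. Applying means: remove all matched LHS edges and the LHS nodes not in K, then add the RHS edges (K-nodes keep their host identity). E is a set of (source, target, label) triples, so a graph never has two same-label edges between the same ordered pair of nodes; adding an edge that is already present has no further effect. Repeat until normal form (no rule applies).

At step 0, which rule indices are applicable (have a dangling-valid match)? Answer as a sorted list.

R0: 1 valid match — {0↦0, 1↦1}
R1: 4 valid matches — {0↦2, 1↦3, 2↦0}, {0↦2, 1↦3, 2↦1}, {0↦4, 1↦5, 2↦0} (+1 more)

Answer: [R0,R1]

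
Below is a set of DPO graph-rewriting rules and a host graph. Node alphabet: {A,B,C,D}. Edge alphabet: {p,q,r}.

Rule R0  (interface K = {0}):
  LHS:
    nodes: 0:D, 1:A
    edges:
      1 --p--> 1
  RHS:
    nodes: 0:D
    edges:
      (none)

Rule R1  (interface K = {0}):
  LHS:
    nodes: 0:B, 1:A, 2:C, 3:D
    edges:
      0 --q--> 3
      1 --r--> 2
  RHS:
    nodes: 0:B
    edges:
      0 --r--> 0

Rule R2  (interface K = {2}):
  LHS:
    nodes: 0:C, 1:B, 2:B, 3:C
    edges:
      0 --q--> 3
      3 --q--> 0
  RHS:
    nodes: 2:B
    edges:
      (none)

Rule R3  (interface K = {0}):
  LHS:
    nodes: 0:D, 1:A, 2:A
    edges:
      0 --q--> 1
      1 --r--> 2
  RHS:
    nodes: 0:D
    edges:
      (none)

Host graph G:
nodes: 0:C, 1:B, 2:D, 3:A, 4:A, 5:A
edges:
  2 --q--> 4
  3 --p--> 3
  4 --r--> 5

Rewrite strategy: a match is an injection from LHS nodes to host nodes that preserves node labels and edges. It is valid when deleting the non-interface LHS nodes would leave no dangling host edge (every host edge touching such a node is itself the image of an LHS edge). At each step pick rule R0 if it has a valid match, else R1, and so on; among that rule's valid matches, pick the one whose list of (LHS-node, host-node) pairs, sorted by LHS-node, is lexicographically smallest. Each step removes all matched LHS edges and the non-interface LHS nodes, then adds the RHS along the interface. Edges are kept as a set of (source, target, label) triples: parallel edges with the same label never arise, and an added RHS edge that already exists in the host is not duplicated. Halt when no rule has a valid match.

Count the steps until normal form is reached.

Answer: 2

Derivation:
initial: |V|=6 |E|=3  E = 2-q->4 3-p->3 4-r->5
step 1: apply R0 at {0↦2, 1↦3}  → |V|=5 |E|=2  E = 2-q->4 4-r->5
step 2: apply R3 at {0↦2, 1↦4, 2↦5}  → |V|=3 |E|=0  E = ∅
halt: no rule applies after step 2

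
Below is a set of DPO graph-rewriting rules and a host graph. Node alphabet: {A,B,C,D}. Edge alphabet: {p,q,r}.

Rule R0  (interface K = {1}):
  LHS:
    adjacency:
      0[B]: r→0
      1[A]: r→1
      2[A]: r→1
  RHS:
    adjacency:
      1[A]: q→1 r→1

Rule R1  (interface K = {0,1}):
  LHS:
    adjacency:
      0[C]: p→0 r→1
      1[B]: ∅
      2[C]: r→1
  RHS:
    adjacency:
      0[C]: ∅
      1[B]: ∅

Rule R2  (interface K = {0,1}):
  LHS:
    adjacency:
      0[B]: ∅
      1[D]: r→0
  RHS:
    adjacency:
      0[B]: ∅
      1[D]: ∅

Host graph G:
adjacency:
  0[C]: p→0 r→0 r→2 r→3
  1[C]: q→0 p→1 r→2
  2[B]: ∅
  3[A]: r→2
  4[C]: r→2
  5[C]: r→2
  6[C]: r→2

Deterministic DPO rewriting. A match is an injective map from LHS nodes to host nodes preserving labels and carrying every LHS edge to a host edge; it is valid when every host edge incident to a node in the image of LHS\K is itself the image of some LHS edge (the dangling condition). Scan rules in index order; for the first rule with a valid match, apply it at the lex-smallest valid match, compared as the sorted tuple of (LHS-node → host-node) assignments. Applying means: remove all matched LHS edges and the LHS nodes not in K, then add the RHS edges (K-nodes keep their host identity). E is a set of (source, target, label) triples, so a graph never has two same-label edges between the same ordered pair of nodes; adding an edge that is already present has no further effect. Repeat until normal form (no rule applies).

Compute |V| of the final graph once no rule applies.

[0] host  ⇒  7 nodes, 11 edges  {0-p->0 0-r->0 0-r->2 0-r->3 1-q->0 1-p->1 1-r->2 3-r->2 4-r->2 5-r->2 6-r->2}
[1] R1 @ {0↦0, 1↦2, 2↦4}  ⇒  6 nodes, 8 edges  {0-r->0 0-r->3 1-q->0 1-p->1 1-r->2 3-r->2 5-r->2 6-r->2}
[2] R1 @ {0↦1, 1↦2, 2↦5}  ⇒  5 nodes, 5 edges  {0-r->0 0-r->3 1-q->0 3-r->2 6-r->2}
normal form: no rule applies after step 2
NF nodes: {0:C, 1:C, 2:B, 3:A, 6:C}

Answer: 5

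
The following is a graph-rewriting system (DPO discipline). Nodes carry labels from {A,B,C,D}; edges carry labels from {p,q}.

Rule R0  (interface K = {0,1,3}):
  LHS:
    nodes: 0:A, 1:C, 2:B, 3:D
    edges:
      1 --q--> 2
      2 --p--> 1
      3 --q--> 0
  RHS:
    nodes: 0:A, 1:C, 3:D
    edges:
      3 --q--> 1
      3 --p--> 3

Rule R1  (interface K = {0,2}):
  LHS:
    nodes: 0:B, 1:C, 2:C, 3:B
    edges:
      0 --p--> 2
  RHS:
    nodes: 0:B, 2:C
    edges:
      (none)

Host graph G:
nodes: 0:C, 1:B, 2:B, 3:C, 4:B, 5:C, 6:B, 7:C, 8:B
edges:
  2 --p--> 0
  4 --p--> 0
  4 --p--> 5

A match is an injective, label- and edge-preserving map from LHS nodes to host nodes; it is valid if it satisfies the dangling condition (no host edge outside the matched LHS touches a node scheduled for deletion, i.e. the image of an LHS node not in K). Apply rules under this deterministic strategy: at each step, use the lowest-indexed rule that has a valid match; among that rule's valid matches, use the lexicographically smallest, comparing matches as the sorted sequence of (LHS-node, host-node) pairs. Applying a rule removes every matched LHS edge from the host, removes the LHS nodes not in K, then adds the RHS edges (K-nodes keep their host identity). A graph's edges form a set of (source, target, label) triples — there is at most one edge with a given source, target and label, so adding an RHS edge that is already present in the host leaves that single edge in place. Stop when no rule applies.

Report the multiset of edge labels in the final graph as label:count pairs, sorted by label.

initial: |V|=9 |E|=3  E = 2-p->0 4-p->0 4-p->5
step 1: apply R1 at {0↦2, 1↦3, 2↦0, 3↦1}  → |V|=7 |E|=2  E = 4-p->0 4-p->5
step 2: apply R1 at {0↦4, 1↦7, 2↦0, 3↦2}  → |V|=5 |E|=1  E = 4-p->5
step 3: apply R1 at {0↦4, 1↦0, 2↦5, 3↦6}  → |V|=3 |E|=0  E = ∅
normal form: no rule applies after step 3
NF edges: []

Answer: (no edges)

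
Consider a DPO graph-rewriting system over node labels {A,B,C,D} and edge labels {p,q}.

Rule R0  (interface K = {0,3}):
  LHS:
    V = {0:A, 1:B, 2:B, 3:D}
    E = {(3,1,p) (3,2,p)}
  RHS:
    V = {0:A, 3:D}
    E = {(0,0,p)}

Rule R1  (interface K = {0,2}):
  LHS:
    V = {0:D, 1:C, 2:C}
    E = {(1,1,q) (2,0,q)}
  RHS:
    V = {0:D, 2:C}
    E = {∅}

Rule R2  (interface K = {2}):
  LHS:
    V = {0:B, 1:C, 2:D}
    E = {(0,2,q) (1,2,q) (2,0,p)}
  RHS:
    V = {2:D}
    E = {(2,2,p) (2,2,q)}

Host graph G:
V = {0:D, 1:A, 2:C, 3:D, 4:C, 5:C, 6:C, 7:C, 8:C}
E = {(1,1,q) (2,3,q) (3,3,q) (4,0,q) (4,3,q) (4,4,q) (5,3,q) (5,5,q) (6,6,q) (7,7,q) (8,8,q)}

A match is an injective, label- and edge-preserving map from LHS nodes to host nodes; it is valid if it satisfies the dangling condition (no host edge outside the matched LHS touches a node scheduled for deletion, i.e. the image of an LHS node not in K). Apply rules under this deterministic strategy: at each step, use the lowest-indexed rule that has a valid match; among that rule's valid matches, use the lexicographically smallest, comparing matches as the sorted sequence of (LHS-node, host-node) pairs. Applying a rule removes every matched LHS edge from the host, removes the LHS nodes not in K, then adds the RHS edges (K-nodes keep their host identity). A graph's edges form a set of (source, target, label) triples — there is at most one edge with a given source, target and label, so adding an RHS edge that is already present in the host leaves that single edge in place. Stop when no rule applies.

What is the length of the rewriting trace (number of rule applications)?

Answer: 4

Steps:
start.  V:9 E:11  edges: 1-q->1 2-q->3 3-q->3 4-q->0 4-q->3 4-q->4 5-q->3 5-q->5 6-q->6 7-q->7 8-q->8
1. fire R1 via {0↦0, 1↦6, 2↦4}  →  V:8 E:9  edges: 1-q->1 2-q->3 3-q->3 4-q->3 4-q->4 5-q->3 5-q->5 7-q->7 8-q->8
2. fire R1 via {0↦3, 1↦7, 2↦2}  →  V:7 E:7  edges: 1-q->1 3-q->3 4-q->3 4-q->4 5-q->3 5-q->5 8-q->8
3. fire R1 via {0↦3, 1↦8, 2↦4}  →  V:6 E:5  edges: 1-q->1 3-q->3 4-q->4 5-q->3 5-q->5
4. fire R1 via {0↦3, 1↦4, 2↦5}  →  V:5 E:3  edges: 1-q->1 3-q->3 5-q->5
halt: no rule applies after step 4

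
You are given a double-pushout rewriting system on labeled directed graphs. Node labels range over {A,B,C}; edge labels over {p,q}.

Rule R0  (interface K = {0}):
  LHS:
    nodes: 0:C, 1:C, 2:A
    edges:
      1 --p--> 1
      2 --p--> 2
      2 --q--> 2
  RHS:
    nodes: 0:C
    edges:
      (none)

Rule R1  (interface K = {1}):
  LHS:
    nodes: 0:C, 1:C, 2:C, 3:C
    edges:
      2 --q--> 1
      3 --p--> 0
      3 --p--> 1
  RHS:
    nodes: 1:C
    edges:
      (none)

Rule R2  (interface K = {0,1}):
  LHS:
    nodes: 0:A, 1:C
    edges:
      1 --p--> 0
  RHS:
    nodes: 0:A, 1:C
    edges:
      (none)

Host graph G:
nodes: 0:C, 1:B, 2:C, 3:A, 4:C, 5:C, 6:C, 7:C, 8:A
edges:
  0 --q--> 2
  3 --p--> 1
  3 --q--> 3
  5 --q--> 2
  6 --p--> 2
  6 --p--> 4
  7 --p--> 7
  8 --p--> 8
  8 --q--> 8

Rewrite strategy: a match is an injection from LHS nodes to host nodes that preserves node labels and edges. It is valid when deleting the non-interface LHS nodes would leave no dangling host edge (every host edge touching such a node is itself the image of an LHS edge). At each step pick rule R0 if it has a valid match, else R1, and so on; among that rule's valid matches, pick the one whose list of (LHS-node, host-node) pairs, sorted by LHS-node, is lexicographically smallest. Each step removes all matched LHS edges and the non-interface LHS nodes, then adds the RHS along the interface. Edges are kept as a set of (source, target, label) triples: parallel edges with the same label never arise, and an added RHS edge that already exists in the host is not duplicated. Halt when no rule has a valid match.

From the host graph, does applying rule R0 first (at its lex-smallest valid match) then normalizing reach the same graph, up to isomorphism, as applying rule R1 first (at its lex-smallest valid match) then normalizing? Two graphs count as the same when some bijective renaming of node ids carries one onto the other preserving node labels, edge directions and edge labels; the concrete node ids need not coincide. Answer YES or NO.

branch R0-first: apply at {0↦0, 1↦7, 2↦8} → |E|=6, then 1 more step(s) → NF |V|=4 |E|=3 V={1:B, 2:C, 3:A, 5:C} E=3-p->1 3-q->3 5-q->2
branch R1-first: apply at {0↦4, 1↦2, 2↦0, 3↦6} → |E|=6, then 1 more step(s) → NF |V|=4 |E|=3 V={1:B, 2:C, 3:A, 5:C} E=3-p->1 3-q->3 5-q->2
graphs isomorphic (equal up to label-preserving node renaming)

Answer: YES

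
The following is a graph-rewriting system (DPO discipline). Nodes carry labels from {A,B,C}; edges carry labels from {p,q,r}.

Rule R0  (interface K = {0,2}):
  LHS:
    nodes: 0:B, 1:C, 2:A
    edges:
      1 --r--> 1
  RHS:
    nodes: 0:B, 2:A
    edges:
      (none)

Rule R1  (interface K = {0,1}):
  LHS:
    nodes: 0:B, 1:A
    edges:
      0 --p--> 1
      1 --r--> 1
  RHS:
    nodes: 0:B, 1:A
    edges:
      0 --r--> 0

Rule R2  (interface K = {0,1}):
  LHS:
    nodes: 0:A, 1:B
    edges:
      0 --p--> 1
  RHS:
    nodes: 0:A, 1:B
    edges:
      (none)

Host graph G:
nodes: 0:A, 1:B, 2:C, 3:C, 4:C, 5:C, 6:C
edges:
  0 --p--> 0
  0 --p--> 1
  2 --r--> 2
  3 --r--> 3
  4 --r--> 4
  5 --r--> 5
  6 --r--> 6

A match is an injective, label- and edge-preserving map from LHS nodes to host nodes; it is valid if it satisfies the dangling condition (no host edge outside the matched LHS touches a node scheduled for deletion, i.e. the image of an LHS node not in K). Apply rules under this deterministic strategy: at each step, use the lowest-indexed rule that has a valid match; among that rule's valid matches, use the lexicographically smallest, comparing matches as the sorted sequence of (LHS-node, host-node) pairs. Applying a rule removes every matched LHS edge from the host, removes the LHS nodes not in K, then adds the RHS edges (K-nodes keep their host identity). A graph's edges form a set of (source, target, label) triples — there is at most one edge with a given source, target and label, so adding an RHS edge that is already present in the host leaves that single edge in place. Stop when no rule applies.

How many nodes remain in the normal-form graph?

initial: |V|=7 |E|=7  E = 0-p->0 0-p->1 2-r->2 3-r->3 4-r->4 5-r->5 6-r->6
step 1: apply R0 at {0↦1, 1↦2, 2↦0}  → |V|=6 |E|=6  E = 0-p->0 0-p->1 3-r->3 4-r->4 5-r->5 6-r->6
step 2: apply R0 at {0↦1, 1↦3, 2↦0}  → |V|=5 |E|=5  E = 0-p->0 0-p->1 4-r->4 5-r->5 6-r->6
step 3: apply R0 at {0↦1, 1↦4, 2↦0}  → |V|=4 |E|=4  E = 0-p->0 0-p->1 5-r->5 6-r->6
step 4: apply R0 at {0↦1, 1↦5, 2↦0}  → |V|=3 |E|=3  E = 0-p->0 0-p->1 6-r->6
step 5: apply R0 at {0↦1, 1↦6, 2↦0}  → |V|=2 |E|=2  E = 0-p->0 0-p->1
step 6: apply R2 at {0↦0, 1↦1}  → |V|=2 |E|=1  E = 0-p->0
final graph: no rule applies after step 6
NF nodes: {0:A, 1:B}

Answer: 2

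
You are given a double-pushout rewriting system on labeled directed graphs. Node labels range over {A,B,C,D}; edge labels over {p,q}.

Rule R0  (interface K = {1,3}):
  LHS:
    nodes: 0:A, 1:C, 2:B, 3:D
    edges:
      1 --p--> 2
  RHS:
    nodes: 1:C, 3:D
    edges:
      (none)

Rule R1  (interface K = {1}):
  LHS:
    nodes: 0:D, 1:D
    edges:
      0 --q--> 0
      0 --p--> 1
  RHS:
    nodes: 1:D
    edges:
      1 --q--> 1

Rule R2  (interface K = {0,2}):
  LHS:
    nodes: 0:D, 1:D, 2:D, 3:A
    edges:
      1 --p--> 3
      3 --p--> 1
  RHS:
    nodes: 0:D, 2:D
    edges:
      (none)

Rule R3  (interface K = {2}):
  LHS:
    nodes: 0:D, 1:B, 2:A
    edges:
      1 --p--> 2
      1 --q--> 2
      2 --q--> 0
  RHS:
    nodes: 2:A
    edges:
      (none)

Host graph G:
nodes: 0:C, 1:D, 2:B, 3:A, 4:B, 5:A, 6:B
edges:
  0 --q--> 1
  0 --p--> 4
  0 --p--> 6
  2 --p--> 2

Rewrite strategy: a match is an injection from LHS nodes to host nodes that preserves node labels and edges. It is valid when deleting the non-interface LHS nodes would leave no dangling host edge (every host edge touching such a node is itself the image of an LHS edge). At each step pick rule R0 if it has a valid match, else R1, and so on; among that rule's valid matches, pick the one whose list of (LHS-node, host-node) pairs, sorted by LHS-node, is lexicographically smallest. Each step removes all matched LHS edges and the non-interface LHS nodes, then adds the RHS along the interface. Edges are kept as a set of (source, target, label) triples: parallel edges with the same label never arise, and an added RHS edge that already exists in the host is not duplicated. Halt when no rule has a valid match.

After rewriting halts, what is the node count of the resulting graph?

[0] host  ⇒  7 nodes, 4 edges  {0-q->1 0-p->4 0-p->6 2-p->2}
[1] R0 @ {0↦3, 1↦0, 2↦4, 3↦1}  ⇒  5 nodes, 3 edges  {0-q->1 0-p->6 2-p->2}
[2] R0 @ {0↦5, 1↦0, 2↦6, 3↦1}  ⇒  3 nodes, 2 edges  {0-q->1 2-p->2}
final graph: no rule applies after step 2
NF nodes: {0:C, 1:D, 2:B}

Answer: 3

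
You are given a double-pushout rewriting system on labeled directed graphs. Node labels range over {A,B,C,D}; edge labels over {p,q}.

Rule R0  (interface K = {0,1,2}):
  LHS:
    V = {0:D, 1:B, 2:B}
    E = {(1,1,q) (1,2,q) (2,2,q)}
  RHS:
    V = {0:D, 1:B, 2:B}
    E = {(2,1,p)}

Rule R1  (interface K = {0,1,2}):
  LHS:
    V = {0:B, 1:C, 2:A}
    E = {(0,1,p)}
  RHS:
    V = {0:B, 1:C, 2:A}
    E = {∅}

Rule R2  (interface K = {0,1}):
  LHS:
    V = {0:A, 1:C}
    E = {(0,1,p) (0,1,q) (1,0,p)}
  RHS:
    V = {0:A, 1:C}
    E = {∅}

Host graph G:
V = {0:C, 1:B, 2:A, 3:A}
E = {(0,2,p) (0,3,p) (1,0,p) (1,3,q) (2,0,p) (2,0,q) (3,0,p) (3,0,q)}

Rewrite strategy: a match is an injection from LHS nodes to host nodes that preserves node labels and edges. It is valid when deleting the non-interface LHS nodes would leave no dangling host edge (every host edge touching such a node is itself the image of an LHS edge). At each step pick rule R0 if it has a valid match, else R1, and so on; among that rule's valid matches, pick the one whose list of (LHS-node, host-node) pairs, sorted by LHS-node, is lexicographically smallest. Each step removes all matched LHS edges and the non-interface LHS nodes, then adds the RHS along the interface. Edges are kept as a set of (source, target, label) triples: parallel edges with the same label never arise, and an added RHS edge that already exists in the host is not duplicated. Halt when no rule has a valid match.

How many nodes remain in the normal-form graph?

Answer: 4

Steps:
initial: |V|=4 |E|=8  E = 0-p->2 0-p->3 1-p->0 1-q->3 2-p->0 2-q->0 3-p->0 3-q->0
step 1: apply R1 at {0↦1, 1↦0, 2↦2}  → |V|=4 |E|=7  E = 0-p->2 0-p->3 1-q->3 2-p->0 2-q->0 3-p->0 3-q->0
step 2: apply R2 at {0↦2, 1↦0}  → |V|=4 |E|=4  E = 0-p->3 1-q->3 3-p->0 3-q->0
step 3: apply R2 at {0↦3, 1↦0}  → |V|=4 |E|=1  E = 1-q->3
halt: no rule applies after step 3
NF nodes: {0:C, 1:B, 2:A, 3:A}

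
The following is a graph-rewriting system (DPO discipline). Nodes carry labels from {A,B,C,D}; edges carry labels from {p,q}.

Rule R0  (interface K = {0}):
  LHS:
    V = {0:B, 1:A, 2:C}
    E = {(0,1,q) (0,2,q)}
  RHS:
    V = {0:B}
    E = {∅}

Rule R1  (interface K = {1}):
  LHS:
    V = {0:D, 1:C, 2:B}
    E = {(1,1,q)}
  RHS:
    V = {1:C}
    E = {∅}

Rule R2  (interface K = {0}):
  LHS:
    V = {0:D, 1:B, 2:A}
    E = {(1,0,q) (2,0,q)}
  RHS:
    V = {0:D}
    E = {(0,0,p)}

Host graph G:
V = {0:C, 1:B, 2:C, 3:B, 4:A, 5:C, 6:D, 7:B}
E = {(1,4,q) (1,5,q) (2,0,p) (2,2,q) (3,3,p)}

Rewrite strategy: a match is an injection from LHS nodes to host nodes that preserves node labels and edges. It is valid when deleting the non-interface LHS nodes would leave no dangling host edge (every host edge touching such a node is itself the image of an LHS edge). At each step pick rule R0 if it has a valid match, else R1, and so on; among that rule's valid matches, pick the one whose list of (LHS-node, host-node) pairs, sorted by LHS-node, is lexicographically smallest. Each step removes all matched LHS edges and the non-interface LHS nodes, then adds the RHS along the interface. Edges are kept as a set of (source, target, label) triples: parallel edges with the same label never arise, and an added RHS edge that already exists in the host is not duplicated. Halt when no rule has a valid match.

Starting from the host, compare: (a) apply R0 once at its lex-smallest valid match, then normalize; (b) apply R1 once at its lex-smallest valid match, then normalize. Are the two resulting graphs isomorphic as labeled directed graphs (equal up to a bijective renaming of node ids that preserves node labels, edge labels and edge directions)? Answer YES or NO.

Answer: YES

Derivation:
branch R0-first: apply at {0↦1, 1↦4, 2↦5} → |E|=3, then 1 more step(s) → NF |V|=4 |E|=2 V={0:C, 2:C, 3:B, 7:B} E=2-p->0 3-p->3
branch R1-first: apply at {0↦6, 1↦2, 2↦7} → |E|=4, then 1 more step(s) → NF |V|=4 |E|=2 V={0:C, 1:B, 2:C, 3:B} E=2-p->0 3-p->3
graphs isomorphic (equal up to label-preserving node renaming)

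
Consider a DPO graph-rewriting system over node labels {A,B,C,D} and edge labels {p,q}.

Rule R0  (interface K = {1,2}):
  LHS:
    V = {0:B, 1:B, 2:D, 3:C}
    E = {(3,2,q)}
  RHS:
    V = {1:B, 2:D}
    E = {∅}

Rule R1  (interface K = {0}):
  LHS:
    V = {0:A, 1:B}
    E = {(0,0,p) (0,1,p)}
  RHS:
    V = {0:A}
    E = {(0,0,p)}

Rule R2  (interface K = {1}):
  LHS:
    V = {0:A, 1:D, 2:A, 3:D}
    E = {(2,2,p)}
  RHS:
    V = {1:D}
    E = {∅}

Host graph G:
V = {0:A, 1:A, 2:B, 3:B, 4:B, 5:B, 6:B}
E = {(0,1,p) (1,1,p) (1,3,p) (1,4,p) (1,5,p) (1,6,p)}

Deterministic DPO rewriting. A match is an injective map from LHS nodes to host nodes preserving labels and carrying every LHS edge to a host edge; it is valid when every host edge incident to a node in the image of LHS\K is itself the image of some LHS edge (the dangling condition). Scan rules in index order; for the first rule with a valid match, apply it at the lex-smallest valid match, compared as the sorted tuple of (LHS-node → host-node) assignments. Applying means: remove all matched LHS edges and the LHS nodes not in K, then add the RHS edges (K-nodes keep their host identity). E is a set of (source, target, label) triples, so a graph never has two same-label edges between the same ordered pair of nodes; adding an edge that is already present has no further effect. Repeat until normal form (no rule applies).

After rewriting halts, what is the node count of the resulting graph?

Answer: 3

Derivation:
[0] host  ⇒  7 nodes, 6 edges  {0-p->1 1-p->1 1-p->3 1-p->4 1-p->5 1-p->6}
[1] R1 @ {0↦1, 1↦3}  ⇒  6 nodes, 5 edges  {0-p->1 1-p->1 1-p->4 1-p->5 1-p->6}
[2] R1 @ {0↦1, 1↦4}  ⇒  5 nodes, 4 edges  {0-p->1 1-p->1 1-p->5 1-p->6}
[3] R1 @ {0↦1, 1↦5}  ⇒  4 nodes, 3 edges  {0-p->1 1-p->1 1-p->6}
[4] R1 @ {0↦1, 1↦6}  ⇒  3 nodes, 2 edges  {0-p->1 1-p->1}
normal form: no rule applies after step 4
NF nodes: {0:A, 1:A, 2:B}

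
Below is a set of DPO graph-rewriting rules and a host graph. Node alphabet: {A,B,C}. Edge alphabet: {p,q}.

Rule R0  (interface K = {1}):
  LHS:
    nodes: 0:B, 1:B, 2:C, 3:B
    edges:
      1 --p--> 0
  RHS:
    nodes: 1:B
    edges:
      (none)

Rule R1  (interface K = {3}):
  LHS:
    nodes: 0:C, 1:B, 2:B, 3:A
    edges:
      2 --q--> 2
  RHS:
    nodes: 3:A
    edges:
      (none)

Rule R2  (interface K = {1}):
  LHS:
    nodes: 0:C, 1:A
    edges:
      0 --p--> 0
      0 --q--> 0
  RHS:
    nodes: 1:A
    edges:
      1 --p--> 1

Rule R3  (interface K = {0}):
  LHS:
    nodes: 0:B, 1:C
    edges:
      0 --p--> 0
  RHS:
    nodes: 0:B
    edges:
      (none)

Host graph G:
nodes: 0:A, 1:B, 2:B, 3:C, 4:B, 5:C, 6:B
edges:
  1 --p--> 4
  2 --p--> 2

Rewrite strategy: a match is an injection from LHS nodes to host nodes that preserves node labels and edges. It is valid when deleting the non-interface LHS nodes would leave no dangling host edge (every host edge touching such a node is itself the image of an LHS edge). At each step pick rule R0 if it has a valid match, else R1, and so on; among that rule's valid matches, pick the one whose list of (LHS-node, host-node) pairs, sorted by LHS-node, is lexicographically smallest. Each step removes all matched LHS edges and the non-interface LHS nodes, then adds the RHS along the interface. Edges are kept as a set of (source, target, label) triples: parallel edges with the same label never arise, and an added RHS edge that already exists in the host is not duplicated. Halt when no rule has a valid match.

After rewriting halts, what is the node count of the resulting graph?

[0] host  ⇒  7 nodes, 2 edges  {1-p->4 2-p->2}
[1] R0 @ {0↦4, 1↦1, 2↦3, 3↦6}  ⇒  4 nodes, 1 edges  {2-p->2}
[2] R3 @ {0↦2, 1↦5}  ⇒  3 nodes, 0 edges  {∅}
normal form: no rule applies after step 2
NF nodes: {0:A, 1:B, 2:B}

Answer: 3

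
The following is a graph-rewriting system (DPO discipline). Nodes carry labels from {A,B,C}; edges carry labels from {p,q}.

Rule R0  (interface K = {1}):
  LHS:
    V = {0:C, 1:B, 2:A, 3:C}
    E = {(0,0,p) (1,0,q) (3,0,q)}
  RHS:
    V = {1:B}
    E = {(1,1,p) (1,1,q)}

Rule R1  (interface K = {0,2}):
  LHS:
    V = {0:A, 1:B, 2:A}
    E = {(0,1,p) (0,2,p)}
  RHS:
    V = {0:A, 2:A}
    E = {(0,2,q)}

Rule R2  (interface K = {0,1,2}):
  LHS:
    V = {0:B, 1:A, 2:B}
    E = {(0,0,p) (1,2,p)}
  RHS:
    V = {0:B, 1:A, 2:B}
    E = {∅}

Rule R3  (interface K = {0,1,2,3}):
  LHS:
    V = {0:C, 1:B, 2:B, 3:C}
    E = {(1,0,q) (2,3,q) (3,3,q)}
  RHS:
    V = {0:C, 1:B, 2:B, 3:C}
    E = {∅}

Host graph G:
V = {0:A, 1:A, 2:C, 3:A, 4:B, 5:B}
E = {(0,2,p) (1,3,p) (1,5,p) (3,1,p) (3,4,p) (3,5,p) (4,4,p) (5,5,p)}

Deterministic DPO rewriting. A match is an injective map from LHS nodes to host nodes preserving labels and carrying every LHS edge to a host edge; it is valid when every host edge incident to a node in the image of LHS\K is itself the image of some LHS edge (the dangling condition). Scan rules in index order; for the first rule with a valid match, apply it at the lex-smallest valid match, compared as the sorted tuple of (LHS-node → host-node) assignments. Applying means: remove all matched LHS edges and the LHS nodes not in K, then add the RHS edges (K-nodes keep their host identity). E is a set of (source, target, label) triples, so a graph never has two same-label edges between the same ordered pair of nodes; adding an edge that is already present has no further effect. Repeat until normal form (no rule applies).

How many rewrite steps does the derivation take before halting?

Answer: 2

Steps:
[0] host  ⇒  6 nodes, 8 edges  {0-p->2 1-p->3 1-p->5 3-p->1 3-p->4 3-p->5 4-p->4 5-p->5}
[1] R2 @ {0↦4, 1↦1, 2↦5}  ⇒  6 nodes, 6 edges  {0-p->2 1-p->3 3-p->1 3-p->4 3-p->5 5-p->5}
[2] R1 @ {0↦3, 1↦4, 2↦1}  ⇒  5 nodes, 5 edges  {0-p->2 1-p->3 3-q->1 3-p->5 5-p->5}
halt: no rule applies after step 2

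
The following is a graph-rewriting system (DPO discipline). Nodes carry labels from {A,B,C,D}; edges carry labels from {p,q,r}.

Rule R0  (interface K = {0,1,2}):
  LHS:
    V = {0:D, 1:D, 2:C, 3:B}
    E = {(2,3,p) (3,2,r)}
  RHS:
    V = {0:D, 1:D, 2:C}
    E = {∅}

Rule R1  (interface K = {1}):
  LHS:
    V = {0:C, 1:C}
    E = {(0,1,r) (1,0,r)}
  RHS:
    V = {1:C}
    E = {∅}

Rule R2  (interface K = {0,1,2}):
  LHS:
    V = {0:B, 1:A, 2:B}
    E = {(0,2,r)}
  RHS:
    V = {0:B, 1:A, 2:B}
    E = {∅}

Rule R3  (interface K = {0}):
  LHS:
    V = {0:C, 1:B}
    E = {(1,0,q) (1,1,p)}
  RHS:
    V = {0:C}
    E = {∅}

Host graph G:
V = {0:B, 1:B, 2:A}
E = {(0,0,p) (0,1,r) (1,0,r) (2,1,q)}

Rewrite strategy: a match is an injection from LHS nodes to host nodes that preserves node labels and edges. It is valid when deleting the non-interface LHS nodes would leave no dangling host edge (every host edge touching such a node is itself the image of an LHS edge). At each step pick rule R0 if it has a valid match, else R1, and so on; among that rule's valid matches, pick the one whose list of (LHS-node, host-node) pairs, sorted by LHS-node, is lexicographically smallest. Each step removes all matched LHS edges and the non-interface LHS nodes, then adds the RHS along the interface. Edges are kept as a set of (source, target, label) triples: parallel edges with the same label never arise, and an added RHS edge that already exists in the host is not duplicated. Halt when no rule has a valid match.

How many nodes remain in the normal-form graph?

initial: |V|=3 |E|=4  E = 0-p->0 0-r->1 1-r->0 2-q->1
step 1: apply R2 at {0↦0, 1↦2, 2↦1}  → |V|=3 |E|=3  E = 0-p->0 1-r->0 2-q->1
step 2: apply R2 at {0↦1, 1↦2, 2↦0}  → |V|=3 |E|=2  E = 0-p->0 2-q->1
normal form: no rule applies after step 2
NF nodes: {0:B, 1:B, 2:A}

Answer: 3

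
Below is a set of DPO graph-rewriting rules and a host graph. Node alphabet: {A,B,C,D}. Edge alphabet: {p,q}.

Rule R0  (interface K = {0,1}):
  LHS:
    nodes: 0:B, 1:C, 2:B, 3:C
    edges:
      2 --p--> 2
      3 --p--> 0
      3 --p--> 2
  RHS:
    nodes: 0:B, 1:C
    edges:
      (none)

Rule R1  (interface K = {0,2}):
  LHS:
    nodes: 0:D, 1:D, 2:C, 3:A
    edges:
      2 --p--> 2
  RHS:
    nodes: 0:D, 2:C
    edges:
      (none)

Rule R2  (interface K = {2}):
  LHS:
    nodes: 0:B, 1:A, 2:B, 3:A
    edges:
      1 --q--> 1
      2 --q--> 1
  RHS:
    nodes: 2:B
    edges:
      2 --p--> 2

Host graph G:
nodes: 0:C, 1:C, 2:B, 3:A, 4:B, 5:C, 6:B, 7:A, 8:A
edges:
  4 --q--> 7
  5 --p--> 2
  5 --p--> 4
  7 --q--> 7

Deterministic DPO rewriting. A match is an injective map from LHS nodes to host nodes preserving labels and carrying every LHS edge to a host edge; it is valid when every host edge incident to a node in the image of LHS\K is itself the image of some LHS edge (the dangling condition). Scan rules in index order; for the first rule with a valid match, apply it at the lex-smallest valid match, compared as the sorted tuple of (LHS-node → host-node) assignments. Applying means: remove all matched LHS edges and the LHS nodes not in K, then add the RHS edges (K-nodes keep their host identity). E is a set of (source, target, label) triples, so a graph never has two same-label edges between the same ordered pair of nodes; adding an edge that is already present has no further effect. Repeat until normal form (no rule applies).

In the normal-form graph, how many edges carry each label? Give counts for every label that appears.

Answer: (no edges)

Steps:
initial: |V|=9 |E|=4  E = 4-q->7 5-p->2 5-p->4 7-q->7
step 1: apply R2 at {0↦6, 1↦7, 2↦4, 3↦3}  → |V|=6 |E|=3  E = 4-p->4 5-p->2 5-p->4
step 2: apply R0 at {0↦2, 1↦0, 2↦4, 3↦5}  → |V|=4 |E|=0  E = ∅
final graph: no rule applies after step 2
NF edges: []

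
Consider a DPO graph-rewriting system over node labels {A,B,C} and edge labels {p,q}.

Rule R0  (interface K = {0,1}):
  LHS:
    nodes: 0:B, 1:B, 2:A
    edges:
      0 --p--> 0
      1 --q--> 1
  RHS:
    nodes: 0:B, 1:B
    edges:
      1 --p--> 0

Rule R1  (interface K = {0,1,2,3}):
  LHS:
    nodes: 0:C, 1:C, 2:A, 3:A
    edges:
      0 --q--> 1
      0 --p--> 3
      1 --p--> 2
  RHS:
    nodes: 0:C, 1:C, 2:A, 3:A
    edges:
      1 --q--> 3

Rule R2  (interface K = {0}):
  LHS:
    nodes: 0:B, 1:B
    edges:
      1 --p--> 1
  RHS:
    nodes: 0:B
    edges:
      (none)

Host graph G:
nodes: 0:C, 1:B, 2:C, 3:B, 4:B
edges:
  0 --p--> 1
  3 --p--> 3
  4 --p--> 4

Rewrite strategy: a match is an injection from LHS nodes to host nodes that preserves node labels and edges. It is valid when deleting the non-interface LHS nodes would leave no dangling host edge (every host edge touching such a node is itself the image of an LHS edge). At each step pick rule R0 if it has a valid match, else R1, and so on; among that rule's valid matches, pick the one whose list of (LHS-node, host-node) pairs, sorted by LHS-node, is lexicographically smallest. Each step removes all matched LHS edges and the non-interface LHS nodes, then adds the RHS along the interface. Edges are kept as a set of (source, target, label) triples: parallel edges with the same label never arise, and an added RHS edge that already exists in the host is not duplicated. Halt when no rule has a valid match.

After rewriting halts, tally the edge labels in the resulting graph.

Answer: p:1

Steps:
initial: |V|=5 |E|=3  E = 0-p->1 3-p->3 4-p->4
step 1: apply R2 at {0↦1, 1↦3}  → |V|=4 |E|=2  E = 0-p->1 4-p->4
step 2: apply R2 at {0↦1, 1↦4}  → |V|=3 |E|=1  E = 0-p->1
halt: no rule applies after step 2
NF edges: [(0, 1, 'p')]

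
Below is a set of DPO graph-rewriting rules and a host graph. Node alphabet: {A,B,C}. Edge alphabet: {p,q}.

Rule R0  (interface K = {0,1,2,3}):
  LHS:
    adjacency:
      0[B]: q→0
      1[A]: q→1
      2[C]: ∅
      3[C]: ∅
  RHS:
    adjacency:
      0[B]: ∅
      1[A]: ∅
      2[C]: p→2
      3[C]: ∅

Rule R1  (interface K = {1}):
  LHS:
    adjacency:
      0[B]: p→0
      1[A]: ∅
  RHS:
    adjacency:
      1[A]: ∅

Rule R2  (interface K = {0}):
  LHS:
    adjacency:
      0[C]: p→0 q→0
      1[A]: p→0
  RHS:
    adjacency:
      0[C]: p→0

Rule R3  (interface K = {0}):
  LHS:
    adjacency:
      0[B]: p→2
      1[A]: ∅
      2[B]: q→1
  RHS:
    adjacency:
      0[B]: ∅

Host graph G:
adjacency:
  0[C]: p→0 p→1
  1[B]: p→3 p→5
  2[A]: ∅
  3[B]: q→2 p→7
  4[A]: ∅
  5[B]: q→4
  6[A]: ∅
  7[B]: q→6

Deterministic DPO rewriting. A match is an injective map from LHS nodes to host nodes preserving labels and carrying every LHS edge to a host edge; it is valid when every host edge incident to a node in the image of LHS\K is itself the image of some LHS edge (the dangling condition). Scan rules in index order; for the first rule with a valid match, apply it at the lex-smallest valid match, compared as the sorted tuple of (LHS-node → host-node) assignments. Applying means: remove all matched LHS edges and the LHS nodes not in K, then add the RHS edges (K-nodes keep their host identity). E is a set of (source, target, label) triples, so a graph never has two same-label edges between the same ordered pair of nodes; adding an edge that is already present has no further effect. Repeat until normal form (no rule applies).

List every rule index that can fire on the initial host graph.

R0: no valid match — LHS pattern not found
R1: no valid match — LHS pattern not found
R2: no valid match — LHS pattern not found
R3: 2 valid matches — {0↦1, 1↦4, 2↦5}, {0↦3, 1↦6, 2↦7}

Answer: [R3]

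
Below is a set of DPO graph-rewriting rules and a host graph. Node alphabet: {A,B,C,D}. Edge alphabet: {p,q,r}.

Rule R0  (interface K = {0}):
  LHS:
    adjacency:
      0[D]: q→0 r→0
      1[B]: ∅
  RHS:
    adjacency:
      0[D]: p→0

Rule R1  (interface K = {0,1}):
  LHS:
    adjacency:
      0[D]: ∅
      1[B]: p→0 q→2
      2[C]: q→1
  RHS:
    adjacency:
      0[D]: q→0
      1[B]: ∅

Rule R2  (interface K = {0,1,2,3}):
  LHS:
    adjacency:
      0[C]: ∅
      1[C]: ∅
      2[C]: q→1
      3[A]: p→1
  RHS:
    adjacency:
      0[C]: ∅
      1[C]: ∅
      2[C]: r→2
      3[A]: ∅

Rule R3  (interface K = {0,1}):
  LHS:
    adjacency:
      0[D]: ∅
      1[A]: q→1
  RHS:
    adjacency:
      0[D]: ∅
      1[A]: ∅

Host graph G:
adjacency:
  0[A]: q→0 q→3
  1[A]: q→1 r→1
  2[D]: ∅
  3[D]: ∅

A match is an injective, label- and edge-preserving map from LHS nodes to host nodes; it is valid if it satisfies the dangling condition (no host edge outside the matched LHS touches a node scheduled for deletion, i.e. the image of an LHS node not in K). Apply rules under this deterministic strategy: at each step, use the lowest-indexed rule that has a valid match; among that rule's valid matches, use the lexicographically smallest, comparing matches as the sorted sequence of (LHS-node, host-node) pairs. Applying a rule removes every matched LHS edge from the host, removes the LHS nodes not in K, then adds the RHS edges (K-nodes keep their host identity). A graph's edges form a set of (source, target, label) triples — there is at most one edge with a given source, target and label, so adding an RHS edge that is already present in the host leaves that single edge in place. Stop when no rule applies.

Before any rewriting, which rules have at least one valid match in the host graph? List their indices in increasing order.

Answer: [R3]

Derivation:
R0: no valid match — LHS pattern not found
R1: no valid match — LHS pattern not found
R2: no valid match — LHS pattern not found
R3: 4 valid matches — {0↦2, 1↦0}, {0↦2, 1↦1}, {0↦3, 1↦0} (+1 more)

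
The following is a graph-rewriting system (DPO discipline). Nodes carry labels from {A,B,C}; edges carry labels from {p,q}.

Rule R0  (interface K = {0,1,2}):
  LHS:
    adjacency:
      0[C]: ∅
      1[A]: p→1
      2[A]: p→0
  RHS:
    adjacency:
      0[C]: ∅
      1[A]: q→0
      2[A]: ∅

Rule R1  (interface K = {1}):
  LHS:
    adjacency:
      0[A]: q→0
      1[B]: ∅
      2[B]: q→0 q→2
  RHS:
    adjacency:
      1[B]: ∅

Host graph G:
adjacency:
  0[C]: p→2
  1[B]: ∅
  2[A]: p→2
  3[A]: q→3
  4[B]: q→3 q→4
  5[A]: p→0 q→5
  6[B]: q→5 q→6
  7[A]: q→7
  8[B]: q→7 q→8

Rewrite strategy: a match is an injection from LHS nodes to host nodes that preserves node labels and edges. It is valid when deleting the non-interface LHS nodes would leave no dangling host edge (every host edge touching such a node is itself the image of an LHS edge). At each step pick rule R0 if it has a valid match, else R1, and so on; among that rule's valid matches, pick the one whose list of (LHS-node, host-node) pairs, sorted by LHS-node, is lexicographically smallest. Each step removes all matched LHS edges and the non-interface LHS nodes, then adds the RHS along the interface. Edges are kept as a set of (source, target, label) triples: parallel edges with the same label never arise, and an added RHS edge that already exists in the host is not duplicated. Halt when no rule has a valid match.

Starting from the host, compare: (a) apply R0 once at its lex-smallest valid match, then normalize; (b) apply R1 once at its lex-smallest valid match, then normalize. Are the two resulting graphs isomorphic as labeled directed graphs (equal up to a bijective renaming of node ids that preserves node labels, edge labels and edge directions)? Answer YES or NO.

Answer: YES

Derivation:
branch R0-first: apply at {0↦0, 1↦2, 2↦5} → |E|=11, then 3 more step(s) → NF |V|=3 |E|=2 V={0:C, 1:B, 2:A} E=0-p->2 2-q->0
branch R1-first: apply at {0↦3, 1↦1, 2↦4} → |E|=9, then 3 more step(s) → NF |V|=3 |E|=2 V={0:C, 1:B, 2:A} E=0-p->2 2-q->0
graphs isomorphic (equal up to label-preserving node renaming)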